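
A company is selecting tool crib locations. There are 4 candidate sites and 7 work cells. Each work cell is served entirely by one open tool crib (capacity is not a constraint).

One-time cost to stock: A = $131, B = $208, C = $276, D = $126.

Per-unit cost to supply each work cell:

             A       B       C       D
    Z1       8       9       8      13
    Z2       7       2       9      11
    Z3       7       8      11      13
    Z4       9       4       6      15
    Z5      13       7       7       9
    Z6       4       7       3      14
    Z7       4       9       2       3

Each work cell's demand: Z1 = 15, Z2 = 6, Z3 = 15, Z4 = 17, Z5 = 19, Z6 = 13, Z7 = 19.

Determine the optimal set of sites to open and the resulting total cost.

Open A and B; minimum total cost 905.

For any fixed open set, each work cell goes to its cheapest open site; total = fixed + service.
{A, B}: Z1→A 8·15=120, Z2→B 2·6=12, Z3→A 7·15=105, Z4→B 4·17=68, Z5→B 7·19=133, Z6→A 4·13=52, Z7→A 4·19=76. Service 566; fixed 339; total 905.
{A}: service 795 + fixed 131 = 926
{C}: Z1→C 8·15=120, Z2→C 9·6=54, Z3→C 11·15=165, Z4→C 6·17=102, Z5→C 7·19=133, Z6→C 3·13=39, Z7→C 2·19=38. Service 651; fixed 276; total 927.
{A, B, C, D}: service 515 + fixed 741 = 1256
(All 15 nonempty subsets were checked; A and B is lowest.)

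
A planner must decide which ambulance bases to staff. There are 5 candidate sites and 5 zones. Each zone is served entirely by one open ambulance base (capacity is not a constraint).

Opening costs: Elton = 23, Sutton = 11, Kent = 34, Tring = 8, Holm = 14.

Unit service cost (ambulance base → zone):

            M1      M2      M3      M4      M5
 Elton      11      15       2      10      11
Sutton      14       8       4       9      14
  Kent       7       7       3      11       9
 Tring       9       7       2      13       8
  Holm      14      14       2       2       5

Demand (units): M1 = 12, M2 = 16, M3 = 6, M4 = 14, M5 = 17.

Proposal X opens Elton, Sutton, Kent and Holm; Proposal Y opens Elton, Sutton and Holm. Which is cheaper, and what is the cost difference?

Proposal X is cheaper by 30.

Proposal X: {Elton, Sutton, Kent, Holm}: M1→Kent 7·12=84, M2→Kent 7·16=112, M3→Elton 2·6=12, M4→Holm 2·14=28, M5→Holm 5·17=85. Service 321; fixed 82; total 403.
Proposal Y: {Elton, Sutton, Holm}: M1→Elton 11·12=132, M2→Sutton 8·16=128, M3→Elton 2·6=12, M4→Holm 2·14=28, M5→Holm 5·17=85. Service 385; fixed 48; total 433.
Difference: |403 − 433| = 30.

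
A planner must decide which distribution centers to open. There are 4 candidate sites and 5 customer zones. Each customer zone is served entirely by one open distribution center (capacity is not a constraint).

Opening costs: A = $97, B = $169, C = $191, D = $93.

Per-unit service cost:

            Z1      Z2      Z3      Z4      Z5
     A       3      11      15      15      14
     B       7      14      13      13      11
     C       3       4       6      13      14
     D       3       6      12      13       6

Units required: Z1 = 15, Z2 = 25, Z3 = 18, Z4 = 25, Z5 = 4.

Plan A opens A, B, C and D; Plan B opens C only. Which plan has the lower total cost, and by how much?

Plan B is cheaper by 327.

Plan A: {A, B, C, D}: Z1→A 3·15=45, Z2→C 4·25=100, Z3→C 6·18=108, Z4→B 13·25=325, Z5→D 6·4=24. Service 602; fixed 550; total 1152.
Plan B: {C}: Z1→C 3·15=45, Z2→C 4·25=100, Z3→C 6·18=108, Z4→C 13·25=325, Z5→C 14·4=56. Service 634; fixed 191; total 825.
Difference: |1152 − 825| = 327.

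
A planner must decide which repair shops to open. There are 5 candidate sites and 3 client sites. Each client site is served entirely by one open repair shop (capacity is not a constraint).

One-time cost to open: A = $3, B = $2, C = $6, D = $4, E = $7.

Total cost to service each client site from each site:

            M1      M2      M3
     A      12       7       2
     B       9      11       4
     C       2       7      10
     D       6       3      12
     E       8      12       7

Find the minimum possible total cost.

Minimum total cost: 18

For any fixed open set, each client site goes to its cheapest open site; total = fixed + service.
{A, D}: M1→D 6, M2→D 3, M3→A 2. Service 11; fixed 7; total 18.
{B, D}: service 13 + fixed 6 = 19
{A, B, D}: M1→D 6, M2→D 3, M3→A 2. Service 11; fixed 9; total 20.
{A, B, C, D, E}: M1→C 2, M2→D 3, M3→A 2. Service 7; fixed 22; total 29.
No other subset beats 18.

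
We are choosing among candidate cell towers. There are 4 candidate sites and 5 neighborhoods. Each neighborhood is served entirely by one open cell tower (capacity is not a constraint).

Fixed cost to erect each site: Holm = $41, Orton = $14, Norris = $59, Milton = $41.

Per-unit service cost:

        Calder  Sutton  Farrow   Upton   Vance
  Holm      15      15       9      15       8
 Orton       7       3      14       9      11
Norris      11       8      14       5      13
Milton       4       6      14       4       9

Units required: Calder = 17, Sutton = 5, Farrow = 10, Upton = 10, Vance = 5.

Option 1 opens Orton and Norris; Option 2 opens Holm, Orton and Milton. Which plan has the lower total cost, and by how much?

Option 1: {Orton, Norris}: Calder→Orton 7·17=119, Sutton→Orton 3·5=15, Farrow→Orton 14·10=140, Upton→Norris 5·10=50, Vance→Orton 11·5=55. Service 379; fixed 73; total 452.
Option 2: {Holm, Orton, Milton}: Calder→Milton 4·17=68, Sutton→Orton 3·5=15, Farrow→Holm 9·10=90, Upton→Milton 4·10=40, Vance→Holm 8·5=40. Service 253; fixed 96; total 349.
Difference: |452 − 349| = 103.

Option 2 is cheaper by 103.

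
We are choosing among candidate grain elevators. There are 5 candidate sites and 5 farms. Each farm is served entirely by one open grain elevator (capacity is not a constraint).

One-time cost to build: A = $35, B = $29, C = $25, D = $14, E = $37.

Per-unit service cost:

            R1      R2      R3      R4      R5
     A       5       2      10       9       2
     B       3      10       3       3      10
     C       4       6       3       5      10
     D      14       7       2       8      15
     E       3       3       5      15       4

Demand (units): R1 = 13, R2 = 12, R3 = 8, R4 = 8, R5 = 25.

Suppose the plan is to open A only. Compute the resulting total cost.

Each farm is assigned to its cheapest site among the open ones.
{A}: R1→A 5·13=65, R2→A 2·12=24, R3→A 10·8=80, R4→A 9·8=72, R5→A 2·25=50. Service 291; fixed 35; total 326.

Total cost: 326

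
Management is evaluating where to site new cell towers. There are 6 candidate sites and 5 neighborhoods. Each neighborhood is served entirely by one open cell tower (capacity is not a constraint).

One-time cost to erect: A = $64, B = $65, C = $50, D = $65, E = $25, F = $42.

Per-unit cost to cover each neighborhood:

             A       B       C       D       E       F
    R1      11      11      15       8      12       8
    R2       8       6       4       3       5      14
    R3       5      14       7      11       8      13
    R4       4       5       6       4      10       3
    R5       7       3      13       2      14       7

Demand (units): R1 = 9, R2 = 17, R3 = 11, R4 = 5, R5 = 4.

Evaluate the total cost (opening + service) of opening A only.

Each neighborhood is assigned to its cheapest site among the open ones.
{A}: R1→A 11·9=99, R2→A 8·17=136, R3→A 5·11=55, R4→A 4·5=20, R5→A 7·4=28. Service 338; fixed 64; total 402.

Total cost: 402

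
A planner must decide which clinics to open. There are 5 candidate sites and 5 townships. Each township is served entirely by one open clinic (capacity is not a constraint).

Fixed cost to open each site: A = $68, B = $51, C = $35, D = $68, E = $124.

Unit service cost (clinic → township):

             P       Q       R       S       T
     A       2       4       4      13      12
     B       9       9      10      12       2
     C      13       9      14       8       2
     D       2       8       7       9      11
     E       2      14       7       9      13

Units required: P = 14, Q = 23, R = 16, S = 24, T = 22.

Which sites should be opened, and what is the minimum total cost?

Open A and C; minimum total cost 523.

For any fixed open set, each township goes to its cheapest open site; total = fixed + service.
{A, C}: P→A 2·14=28, Q→A 4·23=92, R→A 4·16=64, S→C 8·24=192, T→C 2·22=44. Service 420; fixed 103; total 523.
{A, B, C}: service 420 + fixed 154 = 574
{A, C, D}: P→A 2·14=28, Q→A 4·23=92, R→A 4·16=64, S→C 8·24=192, T→C 2·22=44. Service 420; fixed 171; total 591.
{A, B, C, D, E}: P→A 2·14=28, Q→A 4·23=92, R→A 4·16=64, S→C 8·24=192, T→B 2·22=44. Service 420; fixed 346; total 766.
No other subset beats 523.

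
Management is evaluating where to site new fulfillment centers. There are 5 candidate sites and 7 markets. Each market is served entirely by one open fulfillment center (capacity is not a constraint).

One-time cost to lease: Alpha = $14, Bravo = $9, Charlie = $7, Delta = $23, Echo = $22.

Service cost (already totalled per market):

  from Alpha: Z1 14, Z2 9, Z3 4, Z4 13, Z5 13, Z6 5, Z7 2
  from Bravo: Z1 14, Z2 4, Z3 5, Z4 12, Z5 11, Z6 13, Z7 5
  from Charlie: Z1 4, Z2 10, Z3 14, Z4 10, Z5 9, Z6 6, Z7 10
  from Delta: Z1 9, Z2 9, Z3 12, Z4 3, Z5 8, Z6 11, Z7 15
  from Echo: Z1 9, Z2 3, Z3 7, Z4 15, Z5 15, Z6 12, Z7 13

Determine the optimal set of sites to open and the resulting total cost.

Open Bravo and Charlie; minimum total cost 59.

For any fixed open set, each market goes to its cheapest open site; total = fixed + service.
{Bravo, Charlie}: Z1→Charlie 4, Z2→Bravo 4, Z3→Bravo 5, Z4→Charlie 10, Z5→Charlie 9, Z6→Charlie 6, Z7→Bravo 5. Service 43; fixed 16; total 59.
{Alpha, Charlie}: service 43 + fixed 21 = 64
{Alpha, Bravo, Charlie}: service 38 + fixed 30 = 68
{Alpha, Bravo, Charlie, Delta, Echo}: service 29 + fixed 75 = 104
No other subset beats 59.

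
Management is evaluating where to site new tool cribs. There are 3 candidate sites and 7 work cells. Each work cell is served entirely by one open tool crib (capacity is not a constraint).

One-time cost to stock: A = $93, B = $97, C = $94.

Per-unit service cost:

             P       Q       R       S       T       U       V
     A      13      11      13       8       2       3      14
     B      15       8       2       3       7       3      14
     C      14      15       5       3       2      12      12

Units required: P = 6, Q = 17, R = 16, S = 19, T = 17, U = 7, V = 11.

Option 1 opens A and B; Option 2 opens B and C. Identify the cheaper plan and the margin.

Option 1: {A, B}: P→A 13·6=78, Q→B 8·17=136, R→B 2·16=32, S→B 3·19=57, T→A 2·17=34, U→A 3·7=21, V→A 14·11=154. Service 512; fixed 190; total 702.
Option 2: {B, C}: P→C 14·6=84, Q→B 8·17=136, R→B 2·16=32, S→B 3·19=57, T→C 2·17=34, U→B 3·7=21, V→C 12·11=132. Service 496; fixed 191; total 687.
Difference: |702 − 687| = 15.

Option 2 is cheaper by 15.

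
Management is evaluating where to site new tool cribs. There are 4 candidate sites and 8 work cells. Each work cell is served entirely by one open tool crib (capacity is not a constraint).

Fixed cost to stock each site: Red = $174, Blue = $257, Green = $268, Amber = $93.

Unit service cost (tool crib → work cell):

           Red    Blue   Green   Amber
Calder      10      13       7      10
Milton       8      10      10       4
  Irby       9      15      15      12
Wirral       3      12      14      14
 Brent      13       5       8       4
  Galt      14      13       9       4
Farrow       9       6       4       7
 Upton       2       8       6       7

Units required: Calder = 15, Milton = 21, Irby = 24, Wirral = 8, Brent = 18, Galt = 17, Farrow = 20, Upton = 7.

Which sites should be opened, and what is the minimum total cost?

Open Red and Amber; minimum total cost 1035.

For any fixed open set, each work cell goes to its cheapest open site; total = fixed + service.
{Red, Amber}: Calder→Red 10·15=150, Milton→Amber 4·21=84, Irby→Red 9·24=216, Wirral→Red 3·8=24, Brent→Amber 4·18=72, Galt→Amber 4·17=68, Farrow→Amber 7·20=140, Upton→Red 2·7=14. Service 768; fixed 267; total 1035.
{Amber}: Calder→Amber 10·15=150, Milton→Amber 4·21=84, Irby→Amber 12·24=288, Wirral→Amber 14·8=112, Brent→Amber 4·18=72, Galt→Amber 4·17=68, Farrow→Amber 7·20=140, Upton→Amber 7·7=49. Service 963; fixed 93; total 1056.
{Red, Green, Amber}: Calder→Green 7·15=105, Milton→Amber 4·21=84, Irby→Red 9·24=216, Wirral→Red 3·8=24, Brent→Amber 4·18=72, Galt→Amber 4·17=68, Farrow→Green 4·20=80, Upton→Red 2·7=14. Service 663; fixed 535; total 1198.
{Red, Blue, Green, Amber}: Calder→Green 7·15=105, Milton→Amber 4·21=84, Irby→Red 9·24=216, Wirral→Red 3·8=24, Brent→Amber 4·18=72, Galt→Amber 4·17=68, Farrow→Green 4·20=80, Upton→Red 2·7=14. Service 663; fixed 792; total 1455.
(All 15 nonempty subsets were checked; Red and Amber is lowest.)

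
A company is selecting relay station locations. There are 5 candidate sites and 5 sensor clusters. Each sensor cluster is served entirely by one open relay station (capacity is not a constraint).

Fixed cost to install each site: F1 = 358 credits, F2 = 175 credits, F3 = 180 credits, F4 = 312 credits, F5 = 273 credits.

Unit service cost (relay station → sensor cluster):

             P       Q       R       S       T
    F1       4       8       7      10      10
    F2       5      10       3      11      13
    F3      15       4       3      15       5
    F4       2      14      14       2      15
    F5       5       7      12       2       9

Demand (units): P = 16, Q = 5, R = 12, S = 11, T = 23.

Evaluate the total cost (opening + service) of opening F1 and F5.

Total cost: 1043

Each sensor cluster is assigned to its cheapest site among the open ones.
{F1, F5}: P→F1 4·16=64, Q→F5 7·5=35, R→F1 7·12=84, S→F5 2·11=22, T→F5 9·23=207. Service 412; fixed 631; total 1043.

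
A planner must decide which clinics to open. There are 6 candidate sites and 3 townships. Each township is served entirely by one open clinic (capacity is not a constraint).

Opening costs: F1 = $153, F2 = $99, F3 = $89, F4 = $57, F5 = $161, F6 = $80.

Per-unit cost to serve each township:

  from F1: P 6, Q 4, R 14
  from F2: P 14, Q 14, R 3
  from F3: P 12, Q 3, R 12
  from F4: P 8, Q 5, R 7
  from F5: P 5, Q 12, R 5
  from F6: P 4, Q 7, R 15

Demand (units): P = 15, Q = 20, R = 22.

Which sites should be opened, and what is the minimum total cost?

Open F4 only; minimum total cost 431.

For any fixed open set, each township goes to its cheapest open site; total = fixed + service.
{F4}: P→F4 8·15=120, Q→F4 5·20=100, R→F4 7·22=154. Service 374; fixed 57; total 431.
{F2, F4}: P→F4 8·15=120, Q→F4 5·20=100, R→F2 3·22=66. Service 286; fixed 156; total 442.
{F2, F6}: service 266 + fixed 179 = 445
{F1, F2, F3, F4, F5, F6}: P→F6 4·15=60, Q→F3 3·20=60, R→F2 3·22=66. Service 186; fixed 639; total 825.
No other subset beats 431.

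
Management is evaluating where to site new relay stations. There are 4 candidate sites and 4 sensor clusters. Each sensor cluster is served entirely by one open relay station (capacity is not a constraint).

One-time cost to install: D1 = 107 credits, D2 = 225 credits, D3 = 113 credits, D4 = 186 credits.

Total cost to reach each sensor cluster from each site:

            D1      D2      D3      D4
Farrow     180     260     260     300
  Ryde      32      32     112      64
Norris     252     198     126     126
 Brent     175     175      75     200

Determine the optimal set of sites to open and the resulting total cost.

Open D1 and D3; minimum total cost 633.

For any fixed open set, each sensor cluster goes to its cheapest open site; total = fixed + service.
{D1, D3}: Farrow→D1 180, Ryde→D1 32, Norris→D3 126, Brent→D3 75. Service 413; fixed 220; total 633.
{D3}: Farrow→D3 260, Ryde→D3 112, Norris→D3 126, Brent→D3 75. Service 573; fixed 113; total 686.
{D1}: Farrow→D1 180, Ryde→D1 32, Norris→D1 252, Brent→D1 175. Service 639; fixed 107; total 746.
{D1, D2, D3, D4}: service 413 + fixed 631 = 1044
(All 15 nonempty subsets were checked; D1 and D3 is lowest.)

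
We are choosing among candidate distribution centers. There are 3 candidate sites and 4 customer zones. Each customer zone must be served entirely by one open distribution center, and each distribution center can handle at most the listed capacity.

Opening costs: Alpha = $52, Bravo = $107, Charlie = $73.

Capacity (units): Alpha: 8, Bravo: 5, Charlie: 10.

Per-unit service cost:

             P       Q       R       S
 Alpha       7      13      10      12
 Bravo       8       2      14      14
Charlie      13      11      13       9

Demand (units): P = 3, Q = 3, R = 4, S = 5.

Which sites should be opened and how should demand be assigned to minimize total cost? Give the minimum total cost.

Minimum total cost: 264

Open {Alpha, Charlie}: P→Alpha 7·3=21, Q→Charlie 11·3=33, R→Alpha 10·4=40, S→Charlie 9·5=45.
Loads: Alpha carries 7/8, Charlie carries 8/10. Service 139; fixed 125; total 264.
Next best feasible plan costs 282.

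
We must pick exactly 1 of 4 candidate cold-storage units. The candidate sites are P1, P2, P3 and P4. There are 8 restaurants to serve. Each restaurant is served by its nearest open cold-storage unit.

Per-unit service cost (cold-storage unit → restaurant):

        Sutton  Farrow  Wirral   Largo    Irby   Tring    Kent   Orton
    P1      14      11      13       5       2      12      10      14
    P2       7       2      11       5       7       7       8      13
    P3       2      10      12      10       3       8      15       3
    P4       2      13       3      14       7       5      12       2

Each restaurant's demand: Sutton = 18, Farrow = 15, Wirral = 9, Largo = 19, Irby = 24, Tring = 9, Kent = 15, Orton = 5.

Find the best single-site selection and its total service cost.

Choose P2 only; total service cost 766.

With exactly 1 open, each restaurant uses its cheapest among the chosen.
{P2}: Sutton→P2 7·18=126, Farrow→P2 2·15=30, Wirral→P2 11·9=99, Largo→P2 5·19=95, Irby→P2 7·24=168, Tring→P2 7·9=63, Kent→P2 8·15=120, Orton→P2 13·5=65. Service cost 766.
{P3}: service cost 868
{P4}: service cost 927
Among all 4 size-1 choices, {P2} is lowest.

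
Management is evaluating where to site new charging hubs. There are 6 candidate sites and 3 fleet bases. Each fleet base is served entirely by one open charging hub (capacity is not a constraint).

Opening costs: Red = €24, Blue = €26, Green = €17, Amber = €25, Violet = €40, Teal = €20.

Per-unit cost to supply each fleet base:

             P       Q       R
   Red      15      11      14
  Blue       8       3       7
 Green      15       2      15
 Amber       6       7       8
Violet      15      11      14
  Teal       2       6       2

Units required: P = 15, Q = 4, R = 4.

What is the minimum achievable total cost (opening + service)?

For any fixed open set, each fleet base goes to its cheapest open site; total = fixed + service.
{Teal}: P→Teal 2·15=30, Q→Teal 6·4=24, R→Teal 2·4=8. Service 62; fixed 20; total 82.
{Green, Teal}: P→Teal 2·15=30, Q→Green 2·4=8, R→Teal 2·4=8. Service 46; fixed 37; total 83.
{Blue, Teal}: service 50 + fixed 46 = 96
{Red, Blue, Green, Amber, Violet, Teal}: service 46 + fixed 152 = 198
No other subset beats 82.

Minimum total cost: 82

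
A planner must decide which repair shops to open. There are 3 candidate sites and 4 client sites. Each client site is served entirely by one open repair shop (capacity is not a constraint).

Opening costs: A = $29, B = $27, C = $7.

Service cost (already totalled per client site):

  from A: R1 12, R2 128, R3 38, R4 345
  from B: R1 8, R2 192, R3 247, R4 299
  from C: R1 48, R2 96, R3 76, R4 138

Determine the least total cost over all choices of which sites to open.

For any fixed open set, each client site goes to its cheapest open site; total = fixed + service.
{A, C}: R1→A 12, R2→C 96, R3→A 38, R4→C 138. Service 284; fixed 36; total 320.
{A, B, C}: R1→B 8, R2→C 96, R3→A 38, R4→C 138. Service 280; fixed 63; total 343.
{B, C}: service 318 + fixed 34 = 352
{C}: service 358 + fixed 7 = 365
No other subset beats 320.

Minimum total cost: 320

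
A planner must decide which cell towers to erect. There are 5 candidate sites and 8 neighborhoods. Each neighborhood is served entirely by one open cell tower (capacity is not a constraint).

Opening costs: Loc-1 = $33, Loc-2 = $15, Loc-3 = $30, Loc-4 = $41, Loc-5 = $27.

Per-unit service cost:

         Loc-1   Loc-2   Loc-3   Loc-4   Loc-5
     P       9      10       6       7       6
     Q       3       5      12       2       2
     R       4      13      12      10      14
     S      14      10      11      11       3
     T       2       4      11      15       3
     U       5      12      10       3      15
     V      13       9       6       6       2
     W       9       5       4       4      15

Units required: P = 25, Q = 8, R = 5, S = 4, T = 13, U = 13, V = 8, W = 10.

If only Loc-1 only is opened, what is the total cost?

Each neighborhood is assigned to its cheapest site among the open ones.
{Loc-1}: P→Loc-1 9·25=225, Q→Loc-1 3·8=24, R→Loc-1 4·5=20, S→Loc-1 14·4=56, T→Loc-1 2·13=26, U→Loc-1 5·13=65, V→Loc-1 13·8=104, W→Loc-1 9·10=90. Service 610; fixed 33; total 643.

Total cost: 643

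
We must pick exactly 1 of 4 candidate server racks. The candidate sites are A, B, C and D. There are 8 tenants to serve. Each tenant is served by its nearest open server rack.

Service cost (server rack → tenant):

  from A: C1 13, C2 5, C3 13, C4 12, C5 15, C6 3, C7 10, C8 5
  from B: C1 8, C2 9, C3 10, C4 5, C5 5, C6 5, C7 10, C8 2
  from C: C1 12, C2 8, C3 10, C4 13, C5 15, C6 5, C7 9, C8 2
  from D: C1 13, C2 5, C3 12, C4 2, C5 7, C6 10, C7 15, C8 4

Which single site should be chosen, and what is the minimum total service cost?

With exactly 1 open, each tenant uses its cheapest among the chosen.
{B}: C1→B 8, C2→B 9, C3→B 10, C4→B 5, C5→B 5, C6→B 5, C7→B 10, C8→B 2. Service cost 54.
{D}: service cost 68
{C}: service cost 74
Among all 4 size-1 choices, {B} is lowest.

Choose B only; total service cost 54.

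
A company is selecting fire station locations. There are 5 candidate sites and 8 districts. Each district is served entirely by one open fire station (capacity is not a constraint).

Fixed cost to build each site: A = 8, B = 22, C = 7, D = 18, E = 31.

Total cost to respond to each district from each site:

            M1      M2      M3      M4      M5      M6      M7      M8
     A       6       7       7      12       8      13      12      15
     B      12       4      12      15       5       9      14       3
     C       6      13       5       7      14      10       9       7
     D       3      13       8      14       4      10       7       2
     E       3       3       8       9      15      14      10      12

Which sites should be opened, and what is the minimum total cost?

Open A and C; minimum total cost 74.

For any fixed open set, each district goes to its cheapest open site; total = fixed + service.
{A, C}: M1→A 6, M2→A 7, M3→C 5, M4→C 7, M5→A 8, M6→C 10, M7→C 9, M8→C 7. Service 59; fixed 15; total 74.
{C, D}: M1→D 3, M2→C 13, M3→C 5, M4→C 7, M5→D 4, M6→C 10, M7→D 7, M8→D 2. Service 51; fixed 25; total 76.
{B, C}: service 48 + fixed 29 = 77
{A, B, C, D, E}: M1→D 3, M2→E 3, M3→C 5, M4→C 7, M5→D 4, M6→B 9, M7→D 7, M8→D 2. Service 40; fixed 86; total 126.
No other subset beats 74.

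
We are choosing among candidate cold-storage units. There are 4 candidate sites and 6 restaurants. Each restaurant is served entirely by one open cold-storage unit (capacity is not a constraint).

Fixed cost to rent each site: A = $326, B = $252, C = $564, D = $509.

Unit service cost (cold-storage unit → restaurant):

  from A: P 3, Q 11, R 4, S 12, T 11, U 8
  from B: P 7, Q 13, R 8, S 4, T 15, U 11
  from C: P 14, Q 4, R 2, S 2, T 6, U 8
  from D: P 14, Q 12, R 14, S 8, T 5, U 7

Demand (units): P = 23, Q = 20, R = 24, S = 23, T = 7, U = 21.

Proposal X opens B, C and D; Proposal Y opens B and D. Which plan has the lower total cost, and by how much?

Proposal X: {B, C, D}: P→B 7·23=161, Q→C 4·20=80, R→C 2·24=48, S→C 2·23=46, T→D 5·7=35, U→D 7·21=147. Service 517; fixed 1325; total 1842.
Proposal Y: {B, D}: P→B 7·23=161, Q→D 12·20=240, R→B 8·24=192, S→B 4·23=92, T→D 5·7=35, U→D 7·21=147. Service 867; fixed 761; total 1628.
Difference: |1842 − 1628| = 214.

Proposal Y is cheaper by 214.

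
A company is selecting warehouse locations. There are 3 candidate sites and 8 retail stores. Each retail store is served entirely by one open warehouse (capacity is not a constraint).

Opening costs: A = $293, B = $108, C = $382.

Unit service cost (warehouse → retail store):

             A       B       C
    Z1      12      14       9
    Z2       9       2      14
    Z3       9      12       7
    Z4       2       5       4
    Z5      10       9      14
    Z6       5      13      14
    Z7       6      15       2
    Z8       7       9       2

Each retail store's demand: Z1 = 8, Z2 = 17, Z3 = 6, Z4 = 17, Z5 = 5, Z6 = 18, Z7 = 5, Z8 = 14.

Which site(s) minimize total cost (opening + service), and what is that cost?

Open A and B; minimum total cost 882.

For any fixed open set, each retail store goes to its cheapest open site; total = fixed + service.
{A, B}: Z1→A 12·8=96, Z2→B 2·17=34, Z3→A 9·6=54, Z4→A 2·17=34, Z5→B 9·5=45, Z6→A 5·18=90, Z7→A 6·5=30, Z8→A 7·14=98. Service 481; fixed 401; total 882.
{B}: service 783 + fixed 108 = 891
{A}: service 605 + fixed 293 = 898
{A, B, C}: service 355 + fixed 783 = 1138
(All 7 nonempty subsets were checked; A and B is lowest.)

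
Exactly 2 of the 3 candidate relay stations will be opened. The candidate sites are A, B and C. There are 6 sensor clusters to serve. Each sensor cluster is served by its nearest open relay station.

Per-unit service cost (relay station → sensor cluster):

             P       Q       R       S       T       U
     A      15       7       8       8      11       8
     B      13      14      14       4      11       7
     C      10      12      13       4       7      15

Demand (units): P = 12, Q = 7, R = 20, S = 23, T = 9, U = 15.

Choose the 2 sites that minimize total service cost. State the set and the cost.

Choose A and C; total service cost 604.

With exactly 2 open, each sensor cluster uses its cheapest among the chosen.
{A, C}: P→C 10·12=120, Q→A 7·7=49, R→A 8·20=160, S→C 4·23=92, T→C 7·9=63, U→A 8·15=120. Service cost 604.
{A, B}: service cost 661
{B, C}: service cost 724
Among all 3 size-2 choices, {A, C} is lowest.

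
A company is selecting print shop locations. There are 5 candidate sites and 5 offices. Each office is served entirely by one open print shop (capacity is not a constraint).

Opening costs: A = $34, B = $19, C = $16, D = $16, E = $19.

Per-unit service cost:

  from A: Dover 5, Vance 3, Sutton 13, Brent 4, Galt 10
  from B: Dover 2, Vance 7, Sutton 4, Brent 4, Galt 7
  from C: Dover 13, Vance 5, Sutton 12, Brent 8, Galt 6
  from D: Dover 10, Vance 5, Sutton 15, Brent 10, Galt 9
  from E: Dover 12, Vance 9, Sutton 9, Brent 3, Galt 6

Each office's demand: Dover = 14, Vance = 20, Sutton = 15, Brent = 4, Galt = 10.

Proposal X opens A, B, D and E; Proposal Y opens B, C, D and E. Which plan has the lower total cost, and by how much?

Proposal X is cheaper by 22.

Proposal X: {A, B, D, E}: Dover→B 2·14=28, Vance→A 3·20=60, Sutton→B 4·15=60, Brent→E 3·4=12, Galt→E 6·10=60. Service 220; fixed 88; total 308.
Proposal Y: {B, C, D, E}: Dover→B 2·14=28, Vance→C 5·20=100, Sutton→B 4·15=60, Brent→E 3·4=12, Galt→C 6·10=60. Service 260; fixed 70; total 330.
Difference: |308 − 330| = 22.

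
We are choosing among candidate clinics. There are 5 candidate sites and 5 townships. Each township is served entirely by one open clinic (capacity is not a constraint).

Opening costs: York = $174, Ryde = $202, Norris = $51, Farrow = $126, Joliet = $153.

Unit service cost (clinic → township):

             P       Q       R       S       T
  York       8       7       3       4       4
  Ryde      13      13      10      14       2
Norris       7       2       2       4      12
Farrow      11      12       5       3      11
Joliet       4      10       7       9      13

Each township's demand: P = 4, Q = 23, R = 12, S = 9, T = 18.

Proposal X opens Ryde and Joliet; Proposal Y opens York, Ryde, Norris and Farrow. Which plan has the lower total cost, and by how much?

Proposal X: {Ryde, Joliet}: P→Joliet 4·4=16, Q→Joliet 10·23=230, R→Joliet 7·12=84, S→Joliet 9·9=81, T→Ryde 2·18=36. Service 447; fixed 355; total 802.
Proposal Y: {York, Ryde, Norris, Farrow}: P→Norris 7·4=28, Q→Norris 2·23=46, R→Norris 2·12=24, S→Farrow 3·9=27, T→Ryde 2·18=36. Service 161; fixed 553; total 714.
Difference: |802 − 714| = 88.

Proposal Y is cheaper by 88.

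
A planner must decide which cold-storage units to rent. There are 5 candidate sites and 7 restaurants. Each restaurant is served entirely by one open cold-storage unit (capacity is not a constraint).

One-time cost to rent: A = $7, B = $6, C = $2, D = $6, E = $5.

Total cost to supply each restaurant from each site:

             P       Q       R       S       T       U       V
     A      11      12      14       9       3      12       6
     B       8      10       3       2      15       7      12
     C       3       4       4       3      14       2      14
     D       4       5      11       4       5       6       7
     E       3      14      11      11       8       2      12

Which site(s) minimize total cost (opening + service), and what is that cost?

Open A and C; minimum total cost 34.

For any fixed open set, each restaurant goes to its cheapest open site; total = fixed + service.
{A, C}: P→C 3, Q→C 4, R→C 4, S→C 3, T→A 3, U→C 2, V→A 6. Service 25; fixed 9; total 34.
{C, D}: service 28 + fixed 8 = 36
{A, B, C}: service 23 + fixed 15 = 38
{A, B, C, D, E}: P→C 3, Q→C 4, R→B 3, S→B 2, T→A 3, U→C 2, V→A 6. Service 23; fixed 26; total 49.
No other subset beats 34.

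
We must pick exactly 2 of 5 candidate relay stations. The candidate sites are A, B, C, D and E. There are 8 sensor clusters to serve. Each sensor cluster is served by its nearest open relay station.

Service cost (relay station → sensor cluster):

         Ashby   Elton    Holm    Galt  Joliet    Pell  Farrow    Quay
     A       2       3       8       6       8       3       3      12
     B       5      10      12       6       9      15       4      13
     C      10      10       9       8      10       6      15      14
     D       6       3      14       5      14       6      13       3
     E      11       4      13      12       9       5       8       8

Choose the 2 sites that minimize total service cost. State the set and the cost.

With exactly 2 open, each sensor cluster uses its cheapest among the chosen.
{A, D}: Ashby→A 2, Elton→A 3, Holm→A 8, Galt→D 5, Joliet→A 8, Pell→A 3, Farrow→A 3, Quay→D 3. Service cost 35.
{A, E}: service cost 41
{A, B}: service cost 45
Among all 10 size-2 choices, {A, D} is lowest.

Choose A and D; total service cost 35.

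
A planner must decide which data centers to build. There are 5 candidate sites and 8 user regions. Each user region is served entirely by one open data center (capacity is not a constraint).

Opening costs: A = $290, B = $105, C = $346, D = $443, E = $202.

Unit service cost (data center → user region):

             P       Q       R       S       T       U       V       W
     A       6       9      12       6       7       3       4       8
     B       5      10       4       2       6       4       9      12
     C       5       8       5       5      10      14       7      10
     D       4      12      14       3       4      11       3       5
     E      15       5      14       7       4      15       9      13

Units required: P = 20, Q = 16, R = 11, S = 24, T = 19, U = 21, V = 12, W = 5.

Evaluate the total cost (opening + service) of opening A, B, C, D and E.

Total cost: 1838

Each user region is assigned to its cheapest site among the open ones.
{A, B, C, D, E}: P→D 4·20=80, Q→E 5·16=80, R→B 4·11=44, S→B 2·24=48, T→D 4·19=76, U→A 3·21=63, V→D 3·12=36, W→D 5·5=25. Service 452; fixed 1386; total 1838.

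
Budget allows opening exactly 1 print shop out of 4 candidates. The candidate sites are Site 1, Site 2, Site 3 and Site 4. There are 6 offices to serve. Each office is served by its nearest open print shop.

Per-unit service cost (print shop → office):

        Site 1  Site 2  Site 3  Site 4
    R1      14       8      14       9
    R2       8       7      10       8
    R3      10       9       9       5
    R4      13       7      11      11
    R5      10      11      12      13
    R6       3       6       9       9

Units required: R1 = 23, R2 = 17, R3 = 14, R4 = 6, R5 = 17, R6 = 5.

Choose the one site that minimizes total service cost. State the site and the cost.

With exactly 1 open, each office uses its cheapest among the chosen.
{Site 2}: R1→Site 2 8·23=184, R2→Site 2 7·17=119, R3→Site 2 9·14=126, R4→Site 2 7·6=42, R5→Site 2 11·17=187, R6→Site 2 6·5=30. Service cost 688.
{Site 4}: service cost 745
{Site 1}: service cost 861
Among all 4 size-1 choices, {Site 2} is lowest.

Choose Site 2 only; total service cost 688.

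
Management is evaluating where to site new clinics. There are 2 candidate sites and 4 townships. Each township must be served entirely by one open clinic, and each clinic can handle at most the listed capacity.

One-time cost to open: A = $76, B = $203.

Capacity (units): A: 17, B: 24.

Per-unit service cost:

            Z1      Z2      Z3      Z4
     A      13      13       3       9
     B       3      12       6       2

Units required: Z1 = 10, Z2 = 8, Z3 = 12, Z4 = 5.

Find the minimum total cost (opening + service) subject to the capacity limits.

Open {A, B}: Z1→B 3·10=30, Z2→B 12·8=96, Z3→A 3·12=36, Z4→B 2·5=10.
Loads: A carries 12/17, B carries 23/24. Service 172; fixed 279; total 451.
Next best feasible plan costs 486.

Minimum total cost: 451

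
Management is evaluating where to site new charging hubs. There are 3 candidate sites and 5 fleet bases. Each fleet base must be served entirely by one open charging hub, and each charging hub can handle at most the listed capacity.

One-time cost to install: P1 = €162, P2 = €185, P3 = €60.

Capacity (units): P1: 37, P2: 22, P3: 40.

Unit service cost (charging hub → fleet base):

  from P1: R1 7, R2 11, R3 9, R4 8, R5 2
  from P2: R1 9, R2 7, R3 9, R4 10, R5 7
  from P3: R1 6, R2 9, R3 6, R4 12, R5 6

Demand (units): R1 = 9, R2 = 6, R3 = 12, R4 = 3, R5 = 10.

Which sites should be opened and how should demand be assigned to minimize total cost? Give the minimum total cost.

Minimum total cost: 336

Open {P3}: R1→P3 6·9=54, R2→P3 9·6=54, R3→P3 6·12=72, R4→P3 12·3=36, R5→P3 6·10=60.
Loads: P3 carries 40/40. Service 276; fixed 60; total 336.
Next best feasible plan costs 446.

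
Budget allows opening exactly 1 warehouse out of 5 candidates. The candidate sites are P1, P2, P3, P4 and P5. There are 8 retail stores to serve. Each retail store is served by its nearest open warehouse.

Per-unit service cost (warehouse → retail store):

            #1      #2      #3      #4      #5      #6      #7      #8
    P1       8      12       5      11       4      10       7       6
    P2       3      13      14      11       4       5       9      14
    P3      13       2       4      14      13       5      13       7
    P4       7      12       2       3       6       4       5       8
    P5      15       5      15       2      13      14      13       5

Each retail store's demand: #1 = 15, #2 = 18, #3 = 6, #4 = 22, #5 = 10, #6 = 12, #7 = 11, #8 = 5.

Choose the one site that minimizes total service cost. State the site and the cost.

With exactly 1 open, each retail store uses its cheapest among the chosen.
{P4}: #1→P4 7·15=105, #2→P4 12·18=216, #3→P4 2·6=12, #4→P4 3·22=66, #5→P4 6·10=60, #6→P4 4·12=48, #7→P4 5·11=55, #8→P4 8·5=40. Service cost 602.
{P2}: service cost 874
{P1}: service cost 875
Among all 5 size-1 choices, {P4} is lowest.

Choose P4 only; total service cost 602.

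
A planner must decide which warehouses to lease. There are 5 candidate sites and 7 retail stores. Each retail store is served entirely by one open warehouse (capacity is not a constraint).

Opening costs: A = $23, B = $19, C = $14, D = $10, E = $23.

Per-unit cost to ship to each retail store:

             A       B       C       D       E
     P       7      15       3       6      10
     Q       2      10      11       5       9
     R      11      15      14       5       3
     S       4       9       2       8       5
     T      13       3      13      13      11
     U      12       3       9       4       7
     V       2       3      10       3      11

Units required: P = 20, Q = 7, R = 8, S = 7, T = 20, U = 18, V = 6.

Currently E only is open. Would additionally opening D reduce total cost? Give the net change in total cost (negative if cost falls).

Current service cost with {E}: 734.
Adding D: each retail store re-picks its cheapest; new service cost 524, saving 210.
Extra fixed cost: 10. Net change = 10 − 210 = -200.
(Totals: 757 → 557.)

Yes — net change −200 (cost falls by 200).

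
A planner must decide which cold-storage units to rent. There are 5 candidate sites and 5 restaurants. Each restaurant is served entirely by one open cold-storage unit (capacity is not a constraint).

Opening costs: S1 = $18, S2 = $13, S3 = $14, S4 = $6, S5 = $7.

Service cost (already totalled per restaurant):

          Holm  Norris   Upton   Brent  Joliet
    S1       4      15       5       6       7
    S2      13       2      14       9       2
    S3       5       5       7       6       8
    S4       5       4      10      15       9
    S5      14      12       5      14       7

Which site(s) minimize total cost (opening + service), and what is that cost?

For any fixed open set, each restaurant goes to its cheapest open site; total = fixed + service.
{S3}: Holm→S3 5, Norris→S3 5, Upton→S3 7, Brent→S3 6, Joliet→S3 8. Service 31; fixed 14; total 45.
{S2, S4}: Holm→S4 5, Norris→S2 2, Upton→S4 10, Brent→S2 9, Joliet→S2 2. Service 28; fixed 19; total 47.
{S4, S5}: Holm→S4 5, Norris→S4 4, Upton→S5 5, Brent→S5 14, Joliet→S5 7. Service 35; fixed 13; total 48.
{S1, S2, S3, S4, S5}: service 19 + fixed 58 = 77
No other subset beats 45.

Open S3 only; minimum total cost 45.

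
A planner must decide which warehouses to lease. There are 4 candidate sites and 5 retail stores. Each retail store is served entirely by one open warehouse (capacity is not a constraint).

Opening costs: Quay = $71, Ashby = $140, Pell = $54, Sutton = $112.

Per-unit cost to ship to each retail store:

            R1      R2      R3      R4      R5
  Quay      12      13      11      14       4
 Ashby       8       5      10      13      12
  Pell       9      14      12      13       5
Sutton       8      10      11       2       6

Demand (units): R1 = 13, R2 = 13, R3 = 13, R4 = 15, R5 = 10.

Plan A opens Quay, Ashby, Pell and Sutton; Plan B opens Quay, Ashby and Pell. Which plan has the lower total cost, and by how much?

Plan A: {Quay, Ashby, Pell, Sutton}: R1→Ashby 8·13=104, R2→Ashby 5·13=65, R3→Ashby 10·13=130, R4→Sutton 2·15=30, R5→Quay 4·10=40. Service 369; fixed 377; total 746.
Plan B: {Quay, Ashby, Pell}: R1→Ashby 8·13=104, R2→Ashby 5·13=65, R3→Ashby 10·13=130, R4→Ashby 13·15=195, R5→Quay 4·10=40. Service 534; fixed 265; total 799.
Difference: |746 − 799| = 53.

Plan A is cheaper by 53.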